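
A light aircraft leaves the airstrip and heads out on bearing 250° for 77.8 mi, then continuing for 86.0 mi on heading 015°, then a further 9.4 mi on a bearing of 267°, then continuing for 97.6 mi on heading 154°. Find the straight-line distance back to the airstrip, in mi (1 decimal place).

Leg 1 (250°, 77.8 mi): east 77.8 sin 250° = -73.11, north 77.8 cos 250° = -26.61
Leg 2 (015°, 86.0 mi): east 86.0 sin 15° = 22.26, north 86.0 cos 15° = 83.07
Leg 3 (267°, 9.4 mi): east 9.4 sin 267° = -9.39, north 9.4 cos 267° = -0.49
Leg 4 (154°, 97.6 mi): east 97.6 sin 154° = 42.79, north 97.6 cos 154° = -87.72
Net: -17.45 east, -31.75 north. Distance = √((-17.45)² + (-31.75)²) = 36.234 mi.

36.2 mi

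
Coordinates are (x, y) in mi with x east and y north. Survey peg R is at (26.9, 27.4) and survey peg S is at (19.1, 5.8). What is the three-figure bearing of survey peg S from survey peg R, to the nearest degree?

Δeast = 19.1 − 26.9 = -7.80; Δnorth = 5.8 − 27.4 = -21.60.
Bearing = atan2(Δeast, Δnorth) mod 360° = 199.86° ≈ 200°.

200°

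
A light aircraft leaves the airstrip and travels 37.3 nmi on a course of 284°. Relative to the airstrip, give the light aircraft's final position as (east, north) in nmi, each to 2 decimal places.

(-36.19, 9.02)

Leg 1 (284°, 37.3 nmi): east 37.3 sin 284° = -36.19, north 37.3 cos 284° = 9.02
Summing: -36.19 nmi east, 9.02 nmi north → (-36.19, 9.02).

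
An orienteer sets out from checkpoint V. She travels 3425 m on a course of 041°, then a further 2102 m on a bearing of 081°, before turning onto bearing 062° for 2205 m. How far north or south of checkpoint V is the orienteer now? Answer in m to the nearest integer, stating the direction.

Leg 1 (041°, 3425 m): east 3425 sin 41° = 2247.00, north 3425 cos 41° = 2584.88
Leg 2 (081°, 2102 m): east 2102 sin 81° = 2076.12, north 2102 cos 81° = 328.83
Leg 3 (062°, 2205 m): east 2205 sin 62° = 1946.90, north 2205 cos 62° = 1035.18
Net north component: 3948.89 m.

3949 m north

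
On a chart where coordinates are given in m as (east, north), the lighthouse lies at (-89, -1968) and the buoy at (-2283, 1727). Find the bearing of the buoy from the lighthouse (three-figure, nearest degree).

Δeast = -2283 − -89 = -2194.00; Δnorth = 1727 − -1968 = 3695.00.
Bearing = atan2(Δeast, Δnorth) mod 360° = 329.30° ≈ 329°.

329°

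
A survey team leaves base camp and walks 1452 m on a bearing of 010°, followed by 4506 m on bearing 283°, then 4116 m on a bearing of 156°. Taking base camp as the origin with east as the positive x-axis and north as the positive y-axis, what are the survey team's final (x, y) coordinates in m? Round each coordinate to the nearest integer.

Leg 1 (010°, 1452 m): east 1452 sin 10° = 252.14, north 1452 cos 10° = 1429.94
Leg 2 (283°, 4506 m): east 4506 sin 283° = -4390.51, north 4506 cos 283° = 1013.63
Leg 3 (156°, 4116 m): east 4116 sin 156° = 1674.13, north 4116 cos 156° = -3760.15
Summing: -2464.25 m east, -1316.58 m north → (-2464, -1317).

(-2464, -1317)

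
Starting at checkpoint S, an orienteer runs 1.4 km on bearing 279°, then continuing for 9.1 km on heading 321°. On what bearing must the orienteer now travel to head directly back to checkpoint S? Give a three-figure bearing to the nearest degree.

136°

Leg 1 (279°, 1.4 km): east 1.4 sin 279° = -1.38, north 1.4 cos 279° = 0.22
Leg 2 (321°, 9.1 km): east 9.1 sin 321° = -5.73, north 9.1 cos 321° = 7.07
Net displacement: -7.11 east, 7.29 north. Direction back to start is (7.11, -7.29): bearing = atan2(7.11, -7.29) mod 360° = 135.72° ≈ 136°.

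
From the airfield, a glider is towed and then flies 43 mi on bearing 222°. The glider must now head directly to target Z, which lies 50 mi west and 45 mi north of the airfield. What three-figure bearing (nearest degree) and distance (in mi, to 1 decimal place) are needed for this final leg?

345°, 79.8 mi

Leg 1 (222°, 43 mi): east 43 sin 222° = -28.77, north 43 cos 222° = -31.96
Current position: (-28.77, -31.96). Target: (-50, 45). Remaining: Δeast = -21.23, Δnorth = 76.96.
Bearing = atan2(-21.23, 76.96) mod 360° = 344.58°; distance = √((-21.23)² + (76.96)²) = 79.829 mi.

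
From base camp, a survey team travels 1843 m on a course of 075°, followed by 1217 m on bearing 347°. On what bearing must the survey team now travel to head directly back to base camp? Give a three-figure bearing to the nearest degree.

222°

Leg 1 (075°, 1843 m): east 1843 sin 75° = 1780.20, north 1843 cos 75° = 477.00
Leg 2 (347°, 1217 m): east 1217 sin 347° = -273.77, north 1217 cos 347° = 1185.81
Net displacement: 1506.44 east, 1662.81 north. Direction back to start is (-1506.44, -1662.81): bearing = atan2(-1506.44, -1662.81) mod 360° = 222.18° ≈ 222°.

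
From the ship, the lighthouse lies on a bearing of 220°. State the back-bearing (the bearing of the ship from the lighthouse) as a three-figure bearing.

Back-bearing = 220° − 180° = 040°.

040°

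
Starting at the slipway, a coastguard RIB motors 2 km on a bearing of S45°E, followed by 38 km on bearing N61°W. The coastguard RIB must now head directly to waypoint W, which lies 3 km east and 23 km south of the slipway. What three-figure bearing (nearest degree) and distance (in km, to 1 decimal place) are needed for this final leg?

Leg 1 (S45°E, 2 km): east 2 sin 135° = 1.41, north 2 cos 135° = -1.41
Leg 2 (N61°W, 38 km): east 38 sin 299° = -33.24, north 38 cos 299° = 18.42
Current position: (-31.82, 17.01). Target: (3, -23). Remaining: Δeast = 34.82, Δnorth = -40.01.
Bearing = atan2(34.82, -40.01) mod 360° = 138.97°; distance = √((34.82)² + (-40.01)²) = 53.040 km.

139°, 53.0 km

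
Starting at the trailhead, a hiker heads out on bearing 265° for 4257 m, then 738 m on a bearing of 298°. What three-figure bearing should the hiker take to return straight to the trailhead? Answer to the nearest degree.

090°

Leg 1 (265°, 4257 m): east 4257 sin 265° = -4240.80, north 4257 cos 265° = -371.02
Leg 2 (298°, 738 m): east 738 sin 298° = -651.62, north 738 cos 298° = 346.47
Net displacement: -4892.42 east, -24.55 north. Direction back to start is (4892.42, 24.55): bearing = atan2(4892.42, 24.55) mod 360° = 89.71° ≈ 090°.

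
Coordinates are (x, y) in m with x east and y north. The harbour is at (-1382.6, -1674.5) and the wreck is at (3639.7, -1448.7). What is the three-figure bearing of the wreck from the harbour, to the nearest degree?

087°

Δeast = 3639.7 − -1382.6 = 5022.30; Δnorth = -1448.7 − -1674.5 = 225.80.
Bearing = atan2(Δeast, Δnorth) mod 360° = 87.43° ≈ 087°.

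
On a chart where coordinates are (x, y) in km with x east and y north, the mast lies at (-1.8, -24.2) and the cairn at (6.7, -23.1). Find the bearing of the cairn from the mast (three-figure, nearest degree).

083°

Δeast = 6.7 − -1.8 = 8.50; Δnorth = -23.1 − -24.2 = 1.10.
Bearing = atan2(Δeast, Δnorth) mod 360° = 82.63° ≈ 083°.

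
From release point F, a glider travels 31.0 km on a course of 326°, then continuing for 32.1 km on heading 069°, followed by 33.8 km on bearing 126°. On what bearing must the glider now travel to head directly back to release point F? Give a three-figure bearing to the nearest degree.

Leg 1 (326°, 31.0 km): east 31.0 sin 326° = -17.33, north 31.0 cos 326° = 25.70
Leg 2 (069°, 32.1 km): east 32.1 sin 69° = 29.97, north 32.1 cos 69° = 11.50
Leg 3 (126°, 33.8 km): east 33.8 sin 126° = 27.34, north 33.8 cos 126° = -19.87
Net displacement: 39.98 east, 17.34 north. Direction back to start is (-39.98, -17.34): bearing = atan2(-39.98, -17.34) mod 360° = 246.56° ≈ 247°.

247°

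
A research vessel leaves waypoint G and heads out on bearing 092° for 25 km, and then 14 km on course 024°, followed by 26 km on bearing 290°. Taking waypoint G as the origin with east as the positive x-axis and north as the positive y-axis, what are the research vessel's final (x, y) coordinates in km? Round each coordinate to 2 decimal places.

(6.25, 20.81)

Leg 1 (092°, 25 km): east 25 sin 92° = 24.98, north 25 cos 92° = -0.87
Leg 2 (024°, 14 km): east 14 sin 24° = 5.69, north 14 cos 24° = 12.79
Leg 3 (290°, 26 km): east 26 sin 290° = -24.43, north 26 cos 290° = 8.89
Summing: 6.25 km east, 20.81 km north → (6.25, 20.81).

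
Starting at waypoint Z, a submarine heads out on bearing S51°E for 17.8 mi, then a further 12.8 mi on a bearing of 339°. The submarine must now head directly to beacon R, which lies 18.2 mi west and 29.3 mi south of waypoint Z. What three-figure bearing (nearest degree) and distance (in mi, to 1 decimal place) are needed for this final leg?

222°, 40.7 mi

Leg 1 (S51°E, 17.8 mi): east 17.8 sin 129° = 13.83, north 17.8 cos 129° = -11.20
Leg 2 (339°, 12.8 mi): east 12.8 sin 339° = -4.59, north 12.8 cos 339° = 11.95
Current position: (9.25, 0.75). Target: (-18.2, -29.3). Remaining: Δeast = -27.45, Δnorth = -30.05.
Bearing = atan2(-27.45, -30.05) mod 360° = 222.41°; distance = √((-27.45)² + (-30.05)²) = 40.696 mi.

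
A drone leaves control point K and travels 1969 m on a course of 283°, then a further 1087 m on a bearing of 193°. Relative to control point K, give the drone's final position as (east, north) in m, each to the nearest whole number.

(-2163, -616)

Leg 1 (283°, 1969 m): east 1969 sin 283° = -1918.53, north 1969 cos 283° = 442.93
Leg 2 (193°, 1087 m): east 1087 sin 193° = -244.52, north 1087 cos 193° = -1059.14
Summing: -2163.06 m east, -616.21 m north → (-2163, -616).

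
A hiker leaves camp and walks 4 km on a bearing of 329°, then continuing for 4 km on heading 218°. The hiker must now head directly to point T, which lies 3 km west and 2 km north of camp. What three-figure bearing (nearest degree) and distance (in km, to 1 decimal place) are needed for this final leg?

Leg 1 (329°, 4 km): east 4 sin 329° = -2.06, north 4 cos 329° = 3.43
Leg 2 (218°, 4 km): east 4 sin 218° = -2.46, north 4 cos 218° = -3.15
Current position: (-4.52, 0.28). Target: (-3, 2). Remaining: Δeast = 1.52, Δnorth = 1.72.
Bearing = atan2(1.52, 1.72) mod 360° = 41.46°; distance = √((1.52)² + (1.72)²) = 2.300 km.

041°, 2.3 km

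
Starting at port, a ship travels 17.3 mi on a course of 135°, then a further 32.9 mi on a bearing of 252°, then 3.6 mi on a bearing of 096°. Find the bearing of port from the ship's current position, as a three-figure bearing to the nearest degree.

034°

Leg 1 (135°, 17.3 mi): east 17.3 sin 135° = 12.23, north 17.3 cos 135° = -12.23
Leg 2 (252°, 32.9 mi): east 32.9 sin 252° = -31.29, north 32.9 cos 252° = -10.17
Leg 3 (096°, 3.6 mi): east 3.6 sin 96° = 3.58, north 3.6 cos 96° = -0.38
Net displacement: -15.48 east, -22.78 north. Direction back to start is (15.48, 22.78): bearing = atan2(15.48, 22.78) mod 360° = 34.20° ≈ 034°.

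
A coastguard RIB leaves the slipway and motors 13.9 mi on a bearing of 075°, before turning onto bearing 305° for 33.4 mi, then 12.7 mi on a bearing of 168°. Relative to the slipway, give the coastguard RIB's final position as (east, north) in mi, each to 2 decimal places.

Leg 1 (075°, 13.9 mi): east 13.9 sin 75° = 13.43, north 13.9 cos 75° = 3.60
Leg 2 (305°, 33.4 mi): east 33.4 sin 305° = -27.36, north 33.4 cos 305° = 19.16
Leg 3 (168°, 12.7 mi): east 12.7 sin 168° = 2.64, north 12.7 cos 168° = -12.42
Summing: -11.29 mi east, 10.33 mi north → (-11.29, 10.33).

(-11.29, 10.33)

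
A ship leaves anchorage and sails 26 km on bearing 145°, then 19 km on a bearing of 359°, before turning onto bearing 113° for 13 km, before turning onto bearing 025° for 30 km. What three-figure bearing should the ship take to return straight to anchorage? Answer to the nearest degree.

243°

Leg 1 (145°, 26 km): east 26 sin 145° = 14.91, north 26 cos 145° = -21.30
Leg 2 (359°, 19 km): east 19 sin 359° = -0.33, north 19 cos 359° = 19.00
Leg 3 (113°, 13 km): east 13 sin 113° = 11.97, north 13 cos 113° = -5.08
Leg 4 (025°, 30 km): east 30 sin 25° = 12.68, north 30 cos 25° = 27.19
Net displacement: 39.23 east, 19.81 north. Direction back to start is (-39.23, -19.81): bearing = atan2(-39.23, -19.81) mod 360° = 243.21° ≈ 243°.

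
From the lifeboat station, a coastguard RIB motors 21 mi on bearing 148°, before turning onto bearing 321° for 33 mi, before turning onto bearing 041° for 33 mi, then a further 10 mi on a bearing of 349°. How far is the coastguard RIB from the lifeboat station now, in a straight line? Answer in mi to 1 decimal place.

43.7 mi

Leg 1 (148°, 21 mi): east 21 sin 148° = 11.13, north 21 cos 148° = -17.81
Leg 2 (321°, 33 mi): east 33 sin 321° = -20.77, north 33 cos 321° = 25.65
Leg 3 (041°, 33 mi): east 33 sin 41° = 21.65, north 33 cos 41° = 24.91
Leg 4 (349°, 10 mi): east 10 sin 349° = -1.91, north 10 cos 349° = 9.82
Net: 10.10 east, 42.56 north. Distance = √((10.10)² + (42.56)²) = 43.741 mi.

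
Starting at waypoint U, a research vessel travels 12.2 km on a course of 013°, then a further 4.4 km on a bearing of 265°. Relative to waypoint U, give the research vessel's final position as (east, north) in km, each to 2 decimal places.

(-1.64, 11.50)

Leg 1 (013°, 12.2 km): east 12.2 sin 13° = 2.74, north 12.2 cos 13° = 11.89
Leg 2 (265°, 4.4 km): east 4.4 sin 265° = -4.38, north 4.4 cos 265° = -0.38
Summing: -1.64 km east, 11.50 km north → (-1.64, 11.50).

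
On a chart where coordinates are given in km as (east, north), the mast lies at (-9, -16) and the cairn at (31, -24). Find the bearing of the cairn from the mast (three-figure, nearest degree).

Δeast = 31 − -9 = 40.00; Δnorth = -24 − -16 = -8.00.
Bearing = atan2(Δeast, Δnorth) mod 360° = 101.31° ≈ 101°.

101°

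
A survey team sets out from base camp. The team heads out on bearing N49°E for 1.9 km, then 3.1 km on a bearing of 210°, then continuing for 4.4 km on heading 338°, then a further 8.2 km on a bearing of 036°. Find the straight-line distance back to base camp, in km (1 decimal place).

Leg 1 (N49°E, 1.9 km): east 1.9 sin 49° = 1.43, north 1.9 cos 49° = 1.25
Leg 2 (210°, 3.1 km): east 3.1 sin 210° = -1.55, north 3.1 cos 210° = -2.68
Leg 3 (338°, 4.4 km): east 4.4 sin 338° = -1.65, north 4.4 cos 338° = 4.08
Leg 4 (036°, 8.2 km): east 8.2 sin 36° = 4.82, north 8.2 cos 36° = 6.63
Net: 3.06 east, 9.28 north. Distance = √((3.06)² + (9.28)²) = 9.766 km.

9.8 km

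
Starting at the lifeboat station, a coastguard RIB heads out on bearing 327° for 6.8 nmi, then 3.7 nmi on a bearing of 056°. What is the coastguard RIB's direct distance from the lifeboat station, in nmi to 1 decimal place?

Leg 1 (327°, 6.8 nmi): east 6.8 sin 327° = -3.70, north 6.8 cos 327° = 5.70
Leg 2 (056°, 3.7 nmi): east 3.7 sin 56° = 3.07, north 3.7 cos 56° = 2.07
Net: -0.64 east, 7.77 north. Distance = √((-0.64)² + (7.77)²) = 7.798 nmi.

7.8 nmi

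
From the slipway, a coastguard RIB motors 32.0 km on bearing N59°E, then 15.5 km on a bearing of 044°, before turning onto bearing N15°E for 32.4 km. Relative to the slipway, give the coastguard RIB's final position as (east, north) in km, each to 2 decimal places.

(46.58, 58.93)

Leg 1 (N59°E, 32.0 km): east 32.0 sin 59° = 27.43, north 32.0 cos 59° = 16.48
Leg 2 (044°, 15.5 km): east 15.5 sin 44° = 10.77, north 15.5 cos 44° = 11.15
Leg 3 (N15°E, 32.4 km): east 32.4 sin 15° = 8.39, north 32.4 cos 15° = 31.30
Summing: 46.58 km east, 58.93 km north → (46.58, 58.93).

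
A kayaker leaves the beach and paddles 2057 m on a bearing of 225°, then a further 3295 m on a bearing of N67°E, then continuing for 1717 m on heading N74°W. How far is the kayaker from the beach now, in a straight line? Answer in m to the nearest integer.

Leg 1 (225°, 2057 m): east 2057 sin 225° = -1454.52, north 2057 cos 225° = -1454.52
Leg 2 (N67°E, 3295 m): east 3295 sin 67° = 3033.06, north 3295 cos 67° = 1287.46
Leg 3 (N74°W, 1717 m): east 1717 sin 286° = -1650.49, north 1717 cos 286° = 473.27
Net: -71.94 east, 306.21 north. Distance = √((-71.94)² + (306.21)²) = 314.547 m.

315 m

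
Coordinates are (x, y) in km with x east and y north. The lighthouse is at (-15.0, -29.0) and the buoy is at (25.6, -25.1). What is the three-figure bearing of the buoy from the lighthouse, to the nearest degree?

Δeast = 25.6 − -15.0 = 40.60; Δnorth = -25.1 − -29.0 = 3.90.
Bearing = atan2(Δeast, Δnorth) mod 360° = 84.51° ≈ 085°.

085°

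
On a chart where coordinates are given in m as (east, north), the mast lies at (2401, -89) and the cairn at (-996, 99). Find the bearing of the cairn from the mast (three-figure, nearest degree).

273°

Δeast = -996 − 2401 = -3397.00; Δnorth = 99 − -89 = 188.00.
Bearing = atan2(Δeast, Δnorth) mod 360° = 273.17° ≈ 273°.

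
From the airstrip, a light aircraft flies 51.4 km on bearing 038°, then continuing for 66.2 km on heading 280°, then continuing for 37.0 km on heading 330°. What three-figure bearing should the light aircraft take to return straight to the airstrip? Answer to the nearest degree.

Leg 1 (038°, 51.4 km): east 51.4 sin 38° = 31.64, north 51.4 cos 38° = 40.50
Leg 2 (280°, 66.2 km): east 66.2 sin 280° = -65.19, north 66.2 cos 280° = 11.50
Leg 3 (330°, 37.0 km): east 37.0 sin 330° = -18.50, north 37.0 cos 330° = 32.04
Net displacement: -52.05 east, 84.04 north. Direction back to start is (52.05, -84.04): bearing = atan2(52.05, -84.04) mod 360° = 148.23° ≈ 148°.

148°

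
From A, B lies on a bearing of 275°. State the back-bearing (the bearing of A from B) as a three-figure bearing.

095°

Back-bearing = 275° − 180° = 095°.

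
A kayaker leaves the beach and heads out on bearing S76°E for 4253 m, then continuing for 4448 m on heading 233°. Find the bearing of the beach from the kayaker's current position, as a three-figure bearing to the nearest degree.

Leg 1 (S76°E, 4253 m): east 4253 sin 104° = 4126.67, north 4253 cos 104° = -1028.89
Leg 2 (233°, 4448 m): east 4448 sin 233° = -3552.33, north 4448 cos 233° = -2676.87
Net displacement: 574.34 east, -3705.77 north. Direction back to start is (-574.34, 3705.77): bearing = atan2(-574.34, 3705.77) mod 360° = 351.19° ≈ 351°.

351°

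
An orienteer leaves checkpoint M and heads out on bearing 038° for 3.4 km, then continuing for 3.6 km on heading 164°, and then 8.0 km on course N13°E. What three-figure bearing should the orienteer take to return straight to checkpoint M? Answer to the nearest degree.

Leg 1 (038°, 3.4 km): east 3.4 sin 38° = 2.09, north 3.4 cos 38° = 2.68
Leg 2 (164°, 3.6 km): east 3.6 sin 164° = 0.99, north 3.6 cos 164° = -3.46
Leg 3 (N13°E, 8.0 km): east 8.0 sin 13° = 1.80, north 8.0 cos 13° = 7.79
Net displacement: 4.89 east, 7.01 north. Direction back to start is (-4.89, -7.01): bearing = atan2(-4.89, -7.01) mod 360° = 214.86° ≈ 215°.

215°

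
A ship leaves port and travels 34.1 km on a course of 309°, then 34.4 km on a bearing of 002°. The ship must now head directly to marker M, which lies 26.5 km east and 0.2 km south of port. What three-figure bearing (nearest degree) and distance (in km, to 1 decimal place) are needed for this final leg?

137°, 76.3 km

Leg 1 (309°, 34.1 km): east 34.1 sin 309° = -26.50, north 34.1 cos 309° = 21.46
Leg 2 (002°, 34.4 km): east 34.4 sin 2° = 1.20, north 34.4 cos 2° = 34.38
Current position: (-25.30, 55.84). Target: (26.5, -0.2). Remaining: Δeast = 51.80, Δnorth = -56.04.
Bearing = atan2(51.80, -56.04) mod 360° = 137.25°; distance = √((51.80)² + (-56.04)²) = 76.313 km.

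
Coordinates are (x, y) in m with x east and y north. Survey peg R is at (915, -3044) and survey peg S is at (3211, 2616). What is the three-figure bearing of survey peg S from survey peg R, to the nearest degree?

022°

Δeast = 3211 − 915 = 2296.00; Δnorth = 2616 − -3044 = 5660.00.
Bearing = atan2(Δeast, Δnorth) mod 360° = 22.08° ≈ 022°.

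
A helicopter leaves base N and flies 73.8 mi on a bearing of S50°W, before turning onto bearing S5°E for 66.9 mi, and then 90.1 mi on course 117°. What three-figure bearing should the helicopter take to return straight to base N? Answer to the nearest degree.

349°

Leg 1 (S50°W, 73.8 mi): east 73.8 sin 230° = -56.53, north 73.8 cos 230° = -47.44
Leg 2 (S5°E, 66.9 mi): east 66.9 sin 175° = 5.83, north 66.9 cos 175° = -66.65
Leg 3 (117°, 90.1 mi): east 90.1 sin 117° = 80.28, north 90.1 cos 117° = -40.90
Net displacement: 29.58 east, -154.99 north. Direction back to start is (-29.58, 154.99): bearing = atan2(-29.58, 154.99) mod 360° = 349.20° ≈ 349°.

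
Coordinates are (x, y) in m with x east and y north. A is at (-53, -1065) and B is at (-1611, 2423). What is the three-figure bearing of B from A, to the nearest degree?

Δeast = -1611 − -53 = -1558.00; Δnorth = 2423 − -1065 = 3488.00.
Bearing = atan2(Δeast, Δnorth) mod 360° = 335.93° ≈ 336°.

336°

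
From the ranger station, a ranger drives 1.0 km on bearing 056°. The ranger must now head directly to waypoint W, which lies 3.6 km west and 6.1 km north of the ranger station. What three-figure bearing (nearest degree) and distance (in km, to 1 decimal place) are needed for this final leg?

Leg 1 (056°, 1.0 km): east 1.0 sin 56° = 0.83, north 1.0 cos 56° = 0.56
Current position: (0.83, 0.56). Target: (-3.6, 6.1). Remaining: Δeast = -4.43, Δnorth = 5.54.
Bearing = atan2(-4.43, 5.54) mod 360° = 321.36°; distance = √((-4.43)² + (5.54)²) = 7.093 km.

321°, 7.1 km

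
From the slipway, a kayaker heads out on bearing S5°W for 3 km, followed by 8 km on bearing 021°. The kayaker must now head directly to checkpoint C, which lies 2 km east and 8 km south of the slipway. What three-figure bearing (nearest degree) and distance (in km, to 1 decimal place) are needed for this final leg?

Leg 1 (S5°W, 3 km): east 3 sin 185° = -0.26, north 3 cos 185° = -2.99
Leg 2 (021°, 8 km): east 8 sin 21° = 2.87, north 8 cos 21° = 7.47
Current position: (2.61, 4.48). Target: (2, -8). Remaining: Δeast = -0.61, Δnorth = -12.48.
Bearing = atan2(-0.61, -12.48) mod 360° = 182.78°; distance = √((-0.61)² + (-12.48)²) = 12.495 km.

183°, 12.5 km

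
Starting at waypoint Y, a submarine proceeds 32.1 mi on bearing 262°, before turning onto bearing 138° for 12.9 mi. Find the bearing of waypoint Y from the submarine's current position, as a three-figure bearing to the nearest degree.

059°

Leg 1 (262°, 32.1 mi): east 32.1 sin 262° = -31.79, north 32.1 cos 262° = -4.47
Leg 2 (138°, 12.9 mi): east 12.9 sin 138° = 8.63, north 12.9 cos 138° = -9.59
Net displacement: -23.16 east, -14.05 north. Direction back to start is (23.16, 14.05): bearing = atan2(23.16, 14.05) mod 360° = 58.75° ≈ 059°.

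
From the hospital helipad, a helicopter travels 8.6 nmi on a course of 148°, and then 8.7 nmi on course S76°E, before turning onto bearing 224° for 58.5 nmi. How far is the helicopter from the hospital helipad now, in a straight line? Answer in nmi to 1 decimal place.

58.4 nmi

Leg 1 (148°, 8.6 nmi): east 8.6 sin 148° = 4.56, north 8.6 cos 148° = -7.29
Leg 2 (S76°E, 8.7 nmi): east 8.7 sin 104° = 8.44, north 8.7 cos 104° = -2.10
Leg 3 (224°, 58.5 nmi): east 58.5 sin 224° = -40.64, north 58.5 cos 224° = -42.08
Net: -27.64 east, -51.48 north. Distance = √((-27.64)² + (-51.48)²) = 58.430 nmi.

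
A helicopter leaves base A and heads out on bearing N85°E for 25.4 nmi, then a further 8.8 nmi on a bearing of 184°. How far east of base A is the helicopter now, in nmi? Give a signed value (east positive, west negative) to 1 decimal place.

24.7 nmi

Leg 1 (N85°E, 25.4 nmi): east 25.4 sin 85° = 25.30, north 25.4 cos 85° = 2.21
Leg 2 (184°, 8.8 nmi): east 8.8 sin 184° = -0.61, north 8.8 cos 184° = -8.78
Net east component: 24.69 nmi.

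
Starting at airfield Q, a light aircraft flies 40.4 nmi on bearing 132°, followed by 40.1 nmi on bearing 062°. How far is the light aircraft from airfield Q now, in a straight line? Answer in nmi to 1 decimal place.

Leg 1 (132°, 40.4 nmi): east 40.4 sin 132° = 30.02, north 40.4 cos 132° = -27.03
Leg 2 (062°, 40.1 nmi): east 40.1 sin 62° = 35.41, north 40.1 cos 62° = 18.83
Net: 65.43 east, -8.21 north. Distance = √((65.43)² + (-8.21)²) = 65.942 nmi.

65.9 nmi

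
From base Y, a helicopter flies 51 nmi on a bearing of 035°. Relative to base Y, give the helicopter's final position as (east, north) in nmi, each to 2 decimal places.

(29.25, 41.78)

Leg 1 (035°, 51 nmi): east 51 sin 35° = 29.25, north 51 cos 35° = 41.78
Summing: 29.25 nmi east, 41.78 nmi north → (29.25, 41.78).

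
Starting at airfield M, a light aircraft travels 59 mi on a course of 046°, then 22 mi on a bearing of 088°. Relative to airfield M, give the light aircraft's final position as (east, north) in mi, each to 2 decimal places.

(64.43, 41.75)

Leg 1 (046°, 59 mi): east 59 sin 46° = 42.44, north 59 cos 46° = 40.98
Leg 2 (088°, 22 mi): east 22 sin 88° = 21.99, north 22 cos 88° = 0.77
Summing: 64.43 mi east, 41.75 mi north → (64.43, 41.75).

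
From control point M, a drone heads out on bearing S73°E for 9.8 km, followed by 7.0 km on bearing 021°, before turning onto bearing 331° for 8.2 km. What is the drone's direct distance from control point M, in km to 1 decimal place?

13.4 km

Leg 1 (S73°E, 9.8 km): east 9.8 sin 107° = 9.37, north 9.8 cos 107° = -2.87
Leg 2 (021°, 7.0 km): east 7.0 sin 21° = 2.51, north 7.0 cos 21° = 6.54
Leg 3 (331°, 8.2 km): east 8.2 sin 331° = -3.98, north 8.2 cos 331° = 7.17
Net: 7.90 east, 10.84 north. Distance = √((7.90)² + (10.84)²) = 13.418 km.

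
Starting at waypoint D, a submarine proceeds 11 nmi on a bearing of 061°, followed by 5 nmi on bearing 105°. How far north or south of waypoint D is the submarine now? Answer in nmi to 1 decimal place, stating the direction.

Leg 1 (061°, 11 nmi): east 11 sin 61° = 9.62, north 11 cos 61° = 5.33
Leg 2 (105°, 5 nmi): east 5 sin 105° = 4.83, north 5 cos 105° = -1.29
Net north component: 4.04 nmi.

4.0 nmi north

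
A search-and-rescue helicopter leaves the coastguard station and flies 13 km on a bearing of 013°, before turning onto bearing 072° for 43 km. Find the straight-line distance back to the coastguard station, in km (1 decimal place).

50.9 km

Leg 1 (013°, 13 km): east 13 sin 13° = 2.92, north 13 cos 13° = 12.67
Leg 2 (072°, 43 km): east 43 sin 72° = 40.90, north 43 cos 72° = 13.29
Net: 43.82 east, 25.95 north. Distance = √((43.82)² + (25.95)²) = 50.929 km.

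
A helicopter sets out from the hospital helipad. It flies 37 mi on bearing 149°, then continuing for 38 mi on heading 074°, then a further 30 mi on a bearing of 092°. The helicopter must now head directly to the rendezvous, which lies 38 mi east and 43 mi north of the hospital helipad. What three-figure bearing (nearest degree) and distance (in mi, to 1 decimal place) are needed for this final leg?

324°, 80.8 mi

Leg 1 (149°, 37 mi): east 37 sin 149° = 19.06, north 37 cos 149° = -31.72
Leg 2 (074°, 38 mi): east 38 sin 74° = 36.53, north 38 cos 74° = 10.47
Leg 3 (092°, 30 mi): east 30 sin 92° = 29.98, north 30 cos 92° = -1.05
Current position: (85.57, -22.29). Target: (38, 43). Remaining: Δeast = -47.57, Δnorth = 65.29.
Bearing = atan2(-47.57, 65.29) mod 360° = 323.92°; distance = √((-47.57)² + (65.29)²) = 80.778 mi.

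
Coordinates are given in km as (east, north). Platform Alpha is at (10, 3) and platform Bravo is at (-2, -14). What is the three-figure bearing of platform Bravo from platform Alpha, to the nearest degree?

Δeast = -2 − 10 = -12.00; Δnorth = -14 − 3 = -17.00.
Bearing = atan2(Δeast, Δnorth) mod 360° = 215.22° ≈ 215°.

215°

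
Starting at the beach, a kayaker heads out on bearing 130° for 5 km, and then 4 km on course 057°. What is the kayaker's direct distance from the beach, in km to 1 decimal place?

Leg 1 (130°, 5 km): east 5 sin 130° = 3.83, north 5 cos 130° = -3.21
Leg 2 (057°, 4 km): east 4 sin 57° = 3.35, north 4 cos 57° = 2.18
Net: 7.18 east, -1.04 north. Distance = √((7.18)² + (-1.04)²) = 7.259 km.

7.3 km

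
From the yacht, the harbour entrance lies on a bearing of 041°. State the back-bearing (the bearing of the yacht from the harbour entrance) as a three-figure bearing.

Back-bearing = 041° + 180° = 221°.

221°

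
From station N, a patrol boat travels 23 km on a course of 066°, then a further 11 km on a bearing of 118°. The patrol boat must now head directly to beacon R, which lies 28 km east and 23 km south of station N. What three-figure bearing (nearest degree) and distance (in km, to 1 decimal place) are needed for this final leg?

186°, 27.3 km

Leg 1 (066°, 23 km): east 23 sin 66° = 21.01, north 23 cos 66° = 9.35
Leg 2 (118°, 11 km): east 11 sin 118° = 9.71, north 11 cos 118° = -5.16
Current position: (30.72, 4.19). Target: (28, -23). Remaining: Δeast = -2.72, Δnorth = -27.19.
Bearing = atan2(-2.72, -27.19) mod 360° = 185.72°; distance = √((-2.72)² + (-27.19)²) = 27.327 km.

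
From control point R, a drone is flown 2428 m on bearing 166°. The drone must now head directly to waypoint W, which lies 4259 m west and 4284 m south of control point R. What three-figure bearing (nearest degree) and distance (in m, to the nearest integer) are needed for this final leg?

Leg 1 (166°, 2428 m): east 2428 sin 166° = 587.39, north 2428 cos 166° = -2355.88
Current position: (587.39, -2355.88). Target: (-4259, -4284). Remaining: Δeast = -4846.39, Δnorth = -1928.12.
Bearing = atan2(-4846.39, -1928.12) mod 360° = 248.30°; distance = √((-4846.39)² + (-1928.12)²) = 5215.852 m.

248°, 5216 m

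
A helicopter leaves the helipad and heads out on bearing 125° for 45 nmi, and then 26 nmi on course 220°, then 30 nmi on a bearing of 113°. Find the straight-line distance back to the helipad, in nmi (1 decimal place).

Leg 1 (125°, 45 nmi): east 45 sin 125° = 36.86, north 45 cos 125° = -25.81
Leg 2 (220°, 26 nmi): east 26 sin 220° = -16.71, north 26 cos 220° = -19.92
Leg 3 (113°, 30 nmi): east 30 sin 113° = 27.62, north 30 cos 113° = -11.72
Net: 47.76 east, -57.45 north. Distance = √((47.76)² + (-57.45)²) = 74.712 nmi.

74.7 nmi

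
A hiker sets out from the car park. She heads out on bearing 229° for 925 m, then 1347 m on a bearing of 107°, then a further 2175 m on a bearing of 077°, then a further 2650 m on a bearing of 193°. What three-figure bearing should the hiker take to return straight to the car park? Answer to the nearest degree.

326°

Leg 1 (229°, 925 m): east 925 sin 229° = -698.11, north 925 cos 229° = -606.85
Leg 2 (107°, 1347 m): east 1347 sin 107° = 1288.14, north 1347 cos 107° = -393.82
Leg 3 (077°, 2175 m): east 2175 sin 77° = 2119.25, north 2175 cos 77° = 489.27
Leg 4 (193°, 2650 m): east 2650 sin 193° = -596.12, north 2650 cos 193° = -2582.08
Net displacement: 2113.17 east, -3093.49 north. Direction back to start is (-2113.17, 3093.49): bearing = atan2(-2113.17, 3093.49) mod 360° = 325.66° ≈ 326°.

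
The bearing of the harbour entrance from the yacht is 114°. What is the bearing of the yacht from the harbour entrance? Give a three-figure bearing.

Back-bearing = 114° + 180° = 294°.

294°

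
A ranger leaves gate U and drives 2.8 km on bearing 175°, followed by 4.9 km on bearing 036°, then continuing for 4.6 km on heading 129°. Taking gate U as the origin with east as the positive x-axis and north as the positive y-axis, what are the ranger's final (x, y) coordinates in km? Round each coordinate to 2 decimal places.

(6.70, -1.72)

Leg 1 (175°, 2.8 km): east 2.8 sin 175° = 0.24, north 2.8 cos 175° = -2.79
Leg 2 (036°, 4.9 km): east 4.9 sin 36° = 2.88, north 4.9 cos 36° = 3.96
Leg 3 (129°, 4.6 km): east 4.6 sin 129° = 3.57, north 4.6 cos 129° = -2.89
Summing: 6.70 km east, -1.72 km north → (6.70, -1.72).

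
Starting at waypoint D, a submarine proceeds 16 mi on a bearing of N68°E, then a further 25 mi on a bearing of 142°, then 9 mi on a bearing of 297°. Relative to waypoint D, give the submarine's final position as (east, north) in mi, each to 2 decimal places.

Leg 1 (N68°E, 16 mi): east 16 sin 68° = 14.83, north 16 cos 68° = 5.99
Leg 2 (142°, 25 mi): east 25 sin 142° = 15.39, north 25 cos 142° = -19.70
Leg 3 (297°, 9 mi): east 9 sin 297° = -8.02, north 9 cos 297° = 4.09
Summing: 22.21 mi east, -9.62 mi north → (22.21, -9.62).

(22.21, -9.62)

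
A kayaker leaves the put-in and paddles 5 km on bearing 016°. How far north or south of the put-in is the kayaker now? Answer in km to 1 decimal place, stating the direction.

Leg 1 (016°, 5 km): east 5 sin 16° = 1.38, north 5 cos 16° = 4.81
Net north component: 4.81 km.

4.8 km north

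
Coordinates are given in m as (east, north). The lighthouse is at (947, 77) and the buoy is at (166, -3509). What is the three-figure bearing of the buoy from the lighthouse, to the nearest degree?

Δeast = 166 − 947 = -781.00; Δnorth = -3509 − 77 = -3586.00.
Bearing = atan2(Δeast, Δnorth) mod 360° = 192.29° ≈ 192°.

192°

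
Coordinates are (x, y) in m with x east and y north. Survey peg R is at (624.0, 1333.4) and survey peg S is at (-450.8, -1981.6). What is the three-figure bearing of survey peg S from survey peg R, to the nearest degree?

198°

Δeast = -450.8 − 624.0 = -1074.80; Δnorth = -1981.6 − 1333.4 = -3315.00.
Bearing = atan2(Δeast, Δnorth) mod 360° = 197.96° ≈ 198°.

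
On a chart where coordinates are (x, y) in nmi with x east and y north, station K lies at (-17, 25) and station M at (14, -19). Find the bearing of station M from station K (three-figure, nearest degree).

Δeast = 14 − -17 = 31.00; Δnorth = -19 − 25 = -44.00.
Bearing = atan2(Δeast, Δnorth) mod 360° = 144.83° ≈ 145°.

145°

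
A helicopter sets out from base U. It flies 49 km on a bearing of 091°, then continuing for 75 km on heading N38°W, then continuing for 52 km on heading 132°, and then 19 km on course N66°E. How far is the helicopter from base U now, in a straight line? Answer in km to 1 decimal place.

Leg 1 (091°, 49 km): east 49 sin 91° = 48.99, north 49 cos 91° = -0.86
Leg 2 (N38°W, 75 km): east 75 sin 322° = -46.17, north 75 cos 322° = 59.10
Leg 3 (132°, 52 km): east 52 sin 132° = 38.64, north 52 cos 132° = -34.79
Leg 4 (N66°E, 19 km): east 19 sin 66° = 17.36, north 19 cos 66° = 7.73
Net: 58.82 east, 31.18 north. Distance = √((58.82)² + (31.18)²) = 66.572 km.

66.6 km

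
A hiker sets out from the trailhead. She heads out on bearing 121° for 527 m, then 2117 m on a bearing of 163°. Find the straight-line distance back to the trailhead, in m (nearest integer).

Leg 1 (121°, 527 m): east 527 sin 121° = 451.73, north 527 cos 121° = -271.43
Leg 2 (163°, 2117 m): east 2117 sin 163° = 618.95, north 2117 cos 163° = -2024.50
Net: 1070.68 east, -2295.92 north. Distance = √((1070.68)² + (-2295.92)²) = 2533.300 m.

2533 m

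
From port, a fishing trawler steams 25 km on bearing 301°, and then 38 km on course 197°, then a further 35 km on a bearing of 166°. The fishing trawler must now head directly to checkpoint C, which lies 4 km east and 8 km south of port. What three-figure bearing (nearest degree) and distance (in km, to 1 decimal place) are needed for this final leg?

030°, 56.8 km

Leg 1 (301°, 25 km): east 25 sin 301° = -21.43, north 25 cos 301° = 12.88
Leg 2 (197°, 38 km): east 38 sin 197° = -11.11, north 38 cos 197° = -36.34
Leg 3 (166°, 35 km): east 35 sin 166° = 8.47, north 35 cos 166° = -33.96
Current position: (-24.07, -57.42). Target: (4, -8). Remaining: Δeast = 28.07, Δnorth = 49.42.
Bearing = atan2(28.07, 49.42) mod 360° = 29.60°; distance = √((28.07)² + (49.42)²) = 56.840 km.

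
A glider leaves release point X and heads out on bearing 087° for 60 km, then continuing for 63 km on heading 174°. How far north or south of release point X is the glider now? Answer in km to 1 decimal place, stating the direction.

59.5 km south

Leg 1 (087°, 60 km): east 60 sin 87° = 59.92, north 60 cos 87° = 3.14
Leg 2 (174°, 63 km): east 63 sin 174° = 6.59, north 63 cos 174° = -62.65
Net north component: -59.51 km.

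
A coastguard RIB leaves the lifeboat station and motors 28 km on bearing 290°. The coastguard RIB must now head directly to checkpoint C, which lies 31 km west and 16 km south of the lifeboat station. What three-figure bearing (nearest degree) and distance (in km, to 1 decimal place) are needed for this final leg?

190°, 26.0 km

Leg 1 (290°, 28 km): east 28 sin 290° = -26.31, north 28 cos 290° = 9.58
Current position: (-26.31, 9.58). Target: (-31, -16). Remaining: Δeast = -4.69, Δnorth = -25.58.
Bearing = atan2(-4.69, -25.58) mod 360° = 190.39°; distance = √((-4.69)² + (-25.58)²) = 26.003 km.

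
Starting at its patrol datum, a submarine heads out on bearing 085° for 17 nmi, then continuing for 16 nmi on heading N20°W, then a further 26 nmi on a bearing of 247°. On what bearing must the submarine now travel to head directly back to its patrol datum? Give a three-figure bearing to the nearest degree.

117°

Leg 1 (085°, 17 nmi): east 17 sin 85° = 16.94, north 17 cos 85° = 1.48
Leg 2 (N20°W, 16 nmi): east 16 sin 340° = -5.47, north 16 cos 340° = 15.04
Leg 3 (247°, 26 nmi): east 26 sin 247° = -23.93, north 26 cos 247° = -10.16
Net displacement: -12.47 east, 6.36 north. Direction back to start is (12.47, -6.36): bearing = atan2(12.47, -6.36) mod 360° = 117.01° ≈ 117°.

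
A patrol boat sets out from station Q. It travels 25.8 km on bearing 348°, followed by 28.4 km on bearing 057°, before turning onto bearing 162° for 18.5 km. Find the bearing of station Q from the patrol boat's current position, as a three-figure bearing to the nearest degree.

Leg 1 (348°, 25.8 km): east 25.8 sin 348° = -5.36, north 25.8 cos 348° = 25.24
Leg 2 (057°, 28.4 km): east 28.4 sin 57° = 23.82, north 28.4 cos 57° = 15.47
Leg 3 (162°, 18.5 km): east 18.5 sin 162° = 5.72, north 18.5 cos 162° = -17.59
Net displacement: 24.17 east, 23.11 north. Direction back to start is (-24.17, -23.11): bearing = atan2(-24.17, -23.11) mod 360° = 226.29° ≈ 226°.

226°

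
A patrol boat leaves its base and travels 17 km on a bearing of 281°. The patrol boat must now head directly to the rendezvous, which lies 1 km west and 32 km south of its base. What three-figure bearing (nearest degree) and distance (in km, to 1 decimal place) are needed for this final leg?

156°, 38.6 km

Leg 1 (281°, 17 km): east 17 sin 281° = -16.69, north 17 cos 281° = 3.24
Current position: (-16.69, 3.24). Target: (-1, -32). Remaining: Δeast = 15.69, Δnorth = -35.24.
Bearing = atan2(15.69, -35.24) mod 360° = 156.01°; distance = √((15.69)² + (-35.24)²) = 38.578 km.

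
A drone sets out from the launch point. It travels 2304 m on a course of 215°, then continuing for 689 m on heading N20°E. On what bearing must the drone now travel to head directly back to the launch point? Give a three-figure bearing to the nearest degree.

Leg 1 (215°, 2304 m): east 2304 sin 215° = -1321.52, north 2304 cos 215° = -1887.33
Leg 2 (N20°E, 689 m): east 689 sin 20° = 235.65, north 689 cos 20° = 647.45
Net displacement: -1085.87 east, -1239.88 north. Direction back to start is (1085.87, 1239.88): bearing = atan2(1085.87, 1239.88) mod 360° = 41.21° ≈ 041°.

041°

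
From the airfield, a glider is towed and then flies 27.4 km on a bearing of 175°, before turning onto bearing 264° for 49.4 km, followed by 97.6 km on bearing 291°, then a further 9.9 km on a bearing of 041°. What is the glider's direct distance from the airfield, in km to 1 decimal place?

Leg 1 (175°, 27.4 km): east 27.4 sin 175° = 2.39, north 27.4 cos 175° = -27.30
Leg 2 (264°, 49.4 km): east 49.4 sin 264° = -49.13, north 49.4 cos 264° = -5.16
Leg 3 (291°, 97.6 km): east 97.6 sin 291° = -91.12, north 97.6 cos 291° = 34.98
Leg 4 (041°, 9.9 km): east 9.9 sin 41° = 6.49, north 9.9 cos 41° = 7.47
Net: -131.36 east, 9.99 north. Distance = √((-131.36)² + (9.99)²) = 131.743 km.

131.7 km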